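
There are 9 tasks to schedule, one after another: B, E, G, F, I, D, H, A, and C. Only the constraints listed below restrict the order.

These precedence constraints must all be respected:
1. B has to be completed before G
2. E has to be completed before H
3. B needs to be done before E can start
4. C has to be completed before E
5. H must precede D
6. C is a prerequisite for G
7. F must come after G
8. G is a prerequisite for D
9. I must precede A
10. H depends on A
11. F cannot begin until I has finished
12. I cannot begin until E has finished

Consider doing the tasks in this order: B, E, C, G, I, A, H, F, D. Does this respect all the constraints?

The sequence places E ahead of C.
That contradicts the constraint that C must precede E.

No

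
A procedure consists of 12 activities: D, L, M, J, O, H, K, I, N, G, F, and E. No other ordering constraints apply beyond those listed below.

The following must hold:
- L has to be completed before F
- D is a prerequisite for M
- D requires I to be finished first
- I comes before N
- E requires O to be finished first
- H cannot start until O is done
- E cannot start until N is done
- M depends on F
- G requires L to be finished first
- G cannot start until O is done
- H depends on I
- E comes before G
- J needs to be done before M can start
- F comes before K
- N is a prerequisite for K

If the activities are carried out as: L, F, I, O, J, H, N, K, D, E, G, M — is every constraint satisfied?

Yes

Every stated constraint is respected: L sits at position 1, ahead of G at position 11, and each of the other listed pairs likewise has the predecessor earlier in the sequence.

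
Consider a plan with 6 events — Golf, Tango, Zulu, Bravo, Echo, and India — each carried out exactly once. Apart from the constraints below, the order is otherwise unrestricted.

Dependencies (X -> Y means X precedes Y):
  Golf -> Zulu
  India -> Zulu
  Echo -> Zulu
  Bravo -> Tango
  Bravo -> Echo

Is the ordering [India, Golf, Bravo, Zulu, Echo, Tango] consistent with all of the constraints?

No

In the proposed order, Zulu appears before Echo.
But one of the constraints requires Echo before Zulu, so this ordering violates it.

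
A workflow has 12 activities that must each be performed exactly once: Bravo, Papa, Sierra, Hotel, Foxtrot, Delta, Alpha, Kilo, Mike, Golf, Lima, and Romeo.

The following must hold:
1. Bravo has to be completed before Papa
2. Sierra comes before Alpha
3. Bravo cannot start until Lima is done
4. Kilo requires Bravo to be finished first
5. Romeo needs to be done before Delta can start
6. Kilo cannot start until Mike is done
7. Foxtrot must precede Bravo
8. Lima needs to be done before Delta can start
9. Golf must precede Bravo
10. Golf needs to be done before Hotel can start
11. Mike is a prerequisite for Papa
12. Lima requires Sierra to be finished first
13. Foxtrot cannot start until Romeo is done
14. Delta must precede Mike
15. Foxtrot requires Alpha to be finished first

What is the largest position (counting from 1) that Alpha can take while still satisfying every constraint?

8

Following every chain forward from Alpha, the activities that must come later are Bravo, Papa, Foxtrot, Kilo — 4 of them.
With 4 mandatory successors out of 12 activities total, the latest slot for Alpha is 12−4 = 8, and it's reachable by doing all non-successors before Alpha.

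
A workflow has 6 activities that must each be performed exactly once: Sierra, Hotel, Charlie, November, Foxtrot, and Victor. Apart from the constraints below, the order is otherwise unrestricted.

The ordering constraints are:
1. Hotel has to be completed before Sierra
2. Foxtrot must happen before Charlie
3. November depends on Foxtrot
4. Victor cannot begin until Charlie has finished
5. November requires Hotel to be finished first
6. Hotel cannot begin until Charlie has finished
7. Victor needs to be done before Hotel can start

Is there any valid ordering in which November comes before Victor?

There is a dependency chain Victor → Hotel → November, so November always comes after Victor.
So no valid ordering can have November before Victor.

No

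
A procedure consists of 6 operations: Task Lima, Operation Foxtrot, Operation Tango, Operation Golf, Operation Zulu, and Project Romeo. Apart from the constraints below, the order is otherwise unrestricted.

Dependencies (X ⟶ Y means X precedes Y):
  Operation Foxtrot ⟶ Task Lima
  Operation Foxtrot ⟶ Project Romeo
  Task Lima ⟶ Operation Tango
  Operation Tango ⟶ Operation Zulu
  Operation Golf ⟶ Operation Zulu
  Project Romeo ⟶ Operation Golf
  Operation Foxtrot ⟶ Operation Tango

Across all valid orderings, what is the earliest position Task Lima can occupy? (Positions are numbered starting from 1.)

The only operation forced before Task Lima (directly or transitively) is Operation Foxtrot.
So at minimum 1 operation comes before Task Lima, putting Task Lima no earlier than position 2. That position is achievable by scheduling exactly that predecessor first.

2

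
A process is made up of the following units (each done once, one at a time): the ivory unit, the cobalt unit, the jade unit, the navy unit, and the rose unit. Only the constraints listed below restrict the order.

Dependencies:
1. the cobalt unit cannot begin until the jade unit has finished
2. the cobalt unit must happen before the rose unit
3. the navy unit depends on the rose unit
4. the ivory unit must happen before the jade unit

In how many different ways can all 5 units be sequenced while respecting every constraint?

1

The ivory unit is the only unit with nothing required before it, so every ordering starts there.
Every unit is then forced in turn, so only 1 complete ordering is consistent with the constraints.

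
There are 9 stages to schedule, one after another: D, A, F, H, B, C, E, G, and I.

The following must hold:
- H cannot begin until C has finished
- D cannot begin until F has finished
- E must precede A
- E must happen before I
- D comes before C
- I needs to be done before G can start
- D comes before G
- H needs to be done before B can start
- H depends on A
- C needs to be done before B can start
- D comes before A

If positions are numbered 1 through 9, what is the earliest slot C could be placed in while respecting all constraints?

The stages that are forced before C, directly or transitively, are D, F. That's 2 stages.
With 2 mandatory predecessors, the earliest C can sit is position 2+1 = 3, and placing just those 2 first achieves it.

3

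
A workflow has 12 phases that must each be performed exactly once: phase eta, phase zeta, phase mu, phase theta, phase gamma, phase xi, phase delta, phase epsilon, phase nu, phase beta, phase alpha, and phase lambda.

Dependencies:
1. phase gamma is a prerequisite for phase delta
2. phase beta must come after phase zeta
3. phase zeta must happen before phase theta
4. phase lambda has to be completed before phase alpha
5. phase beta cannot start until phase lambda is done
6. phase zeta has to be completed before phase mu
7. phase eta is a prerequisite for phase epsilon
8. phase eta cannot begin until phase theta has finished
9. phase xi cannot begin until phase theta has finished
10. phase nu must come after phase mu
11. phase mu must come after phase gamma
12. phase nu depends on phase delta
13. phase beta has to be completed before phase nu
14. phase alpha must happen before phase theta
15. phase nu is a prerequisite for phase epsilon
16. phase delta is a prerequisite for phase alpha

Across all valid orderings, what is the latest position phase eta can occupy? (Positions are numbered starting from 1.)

11

Following the constraints forward from phase eta, its only required successor is phase epsilon.
So at least 1 phase follows phase eta, putting phase eta no later than position 11. That position is achievable by scheduling everything else first.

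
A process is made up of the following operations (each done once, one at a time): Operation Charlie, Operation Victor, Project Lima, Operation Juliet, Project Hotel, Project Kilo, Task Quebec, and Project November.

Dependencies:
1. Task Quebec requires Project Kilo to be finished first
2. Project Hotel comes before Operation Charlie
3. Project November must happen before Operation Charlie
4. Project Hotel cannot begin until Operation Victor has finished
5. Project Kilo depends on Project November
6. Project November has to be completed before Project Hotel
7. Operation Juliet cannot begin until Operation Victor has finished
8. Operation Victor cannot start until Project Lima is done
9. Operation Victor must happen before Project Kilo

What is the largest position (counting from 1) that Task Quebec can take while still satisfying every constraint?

8

Nothing depends on Task Quebec, so it can be the final operation, position 8.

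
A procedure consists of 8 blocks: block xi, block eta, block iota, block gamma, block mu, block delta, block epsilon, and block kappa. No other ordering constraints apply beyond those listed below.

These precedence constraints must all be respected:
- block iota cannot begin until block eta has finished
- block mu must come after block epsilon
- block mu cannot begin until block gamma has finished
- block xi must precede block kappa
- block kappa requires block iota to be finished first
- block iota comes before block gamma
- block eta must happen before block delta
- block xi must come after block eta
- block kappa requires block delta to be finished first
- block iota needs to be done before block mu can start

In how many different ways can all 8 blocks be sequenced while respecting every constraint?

236

The blocks with no prerequisites are block eta, block epsilon; any of them can be placed first.
Counting all ways to extend the partial order to a total order gives 236.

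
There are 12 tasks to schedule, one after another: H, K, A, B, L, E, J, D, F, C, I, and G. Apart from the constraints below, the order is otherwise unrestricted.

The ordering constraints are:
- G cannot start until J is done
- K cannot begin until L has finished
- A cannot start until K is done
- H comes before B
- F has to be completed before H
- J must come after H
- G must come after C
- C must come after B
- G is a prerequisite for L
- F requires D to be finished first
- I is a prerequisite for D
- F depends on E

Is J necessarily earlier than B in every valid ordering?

No

No chain of constraints connects J to B in either direction.
So J can come before B or after — it is not forced.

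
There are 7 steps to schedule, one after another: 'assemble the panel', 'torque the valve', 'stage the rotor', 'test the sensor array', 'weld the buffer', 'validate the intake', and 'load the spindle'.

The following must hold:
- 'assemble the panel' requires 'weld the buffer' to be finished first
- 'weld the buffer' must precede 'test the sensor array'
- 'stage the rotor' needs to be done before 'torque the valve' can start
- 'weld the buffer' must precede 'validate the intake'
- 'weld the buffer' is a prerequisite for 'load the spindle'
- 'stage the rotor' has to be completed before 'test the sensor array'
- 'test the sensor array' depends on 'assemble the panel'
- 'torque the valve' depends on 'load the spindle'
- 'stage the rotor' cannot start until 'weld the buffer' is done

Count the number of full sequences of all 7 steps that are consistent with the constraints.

96

'weld the buffer' is the only step with nothing required before it, so every ordering starts there.
Enumerating by repeatedly choosing an available step (one whose prerequisites are all placed) gives 96 distinct complete orderings.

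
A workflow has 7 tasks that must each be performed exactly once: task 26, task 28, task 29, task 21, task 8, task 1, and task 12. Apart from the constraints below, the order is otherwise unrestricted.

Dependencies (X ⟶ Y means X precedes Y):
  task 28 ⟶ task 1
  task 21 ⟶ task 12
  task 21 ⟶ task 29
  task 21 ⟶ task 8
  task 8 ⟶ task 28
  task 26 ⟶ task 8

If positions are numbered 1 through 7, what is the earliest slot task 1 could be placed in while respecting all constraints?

The tasks that are forced before task 1, directly or transitively, are task 26, task 28, task 21, task 8. That's 4 tasks.
With 4 mandatory predecessors, the earliest task 1 can sit is position 4+1 = 5, and placing just those 4 first achieves it.

5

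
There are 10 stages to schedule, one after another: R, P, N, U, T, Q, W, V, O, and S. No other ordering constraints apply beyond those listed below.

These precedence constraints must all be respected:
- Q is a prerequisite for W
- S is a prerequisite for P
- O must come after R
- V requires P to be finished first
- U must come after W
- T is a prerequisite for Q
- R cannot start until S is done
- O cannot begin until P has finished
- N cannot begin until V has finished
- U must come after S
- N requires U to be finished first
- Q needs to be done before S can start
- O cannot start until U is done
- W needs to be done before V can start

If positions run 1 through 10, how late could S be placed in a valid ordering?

4

Following every chain forward from S, the stages that must come later are R, P, N, U, V, O — 6 of them.
So at least 6 stages follow S, putting S no later than position 4. That position is achievable by scheduling everything else first.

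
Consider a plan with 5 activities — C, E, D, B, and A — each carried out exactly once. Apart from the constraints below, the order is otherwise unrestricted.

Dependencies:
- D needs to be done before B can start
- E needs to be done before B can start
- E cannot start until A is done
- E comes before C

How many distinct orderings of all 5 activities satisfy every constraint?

2 activities have no prerequisites (D, A), so any of them could come first.
Systematically extending each partial ordering one activity at a time and counting, there are 7 complete orderings.

7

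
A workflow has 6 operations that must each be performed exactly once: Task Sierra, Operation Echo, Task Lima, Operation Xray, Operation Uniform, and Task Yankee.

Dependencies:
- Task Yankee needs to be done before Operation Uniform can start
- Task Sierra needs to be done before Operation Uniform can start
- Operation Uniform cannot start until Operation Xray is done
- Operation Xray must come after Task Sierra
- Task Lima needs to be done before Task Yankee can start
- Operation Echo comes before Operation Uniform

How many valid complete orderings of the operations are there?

3 operations have no prerequisites (Task Sierra, Operation Echo, Task Lima), so any of them could come first.
Counting all ways to extend the partial order to a total order gives 30.

30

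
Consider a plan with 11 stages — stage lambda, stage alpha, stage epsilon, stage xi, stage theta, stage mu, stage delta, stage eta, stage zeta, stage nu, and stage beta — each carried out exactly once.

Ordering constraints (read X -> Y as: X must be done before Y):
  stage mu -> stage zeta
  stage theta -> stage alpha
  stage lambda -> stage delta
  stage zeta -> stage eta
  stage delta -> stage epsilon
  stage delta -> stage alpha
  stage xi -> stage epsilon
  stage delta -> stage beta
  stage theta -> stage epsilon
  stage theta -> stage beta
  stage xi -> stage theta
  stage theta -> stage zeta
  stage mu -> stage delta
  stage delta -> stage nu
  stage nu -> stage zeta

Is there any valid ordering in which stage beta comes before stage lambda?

Following stage lambda → stage delta → stage beta, stage lambda must precede stage beta in every valid ordering.
Hence stage beta can never be scheduled before stage lambda.

No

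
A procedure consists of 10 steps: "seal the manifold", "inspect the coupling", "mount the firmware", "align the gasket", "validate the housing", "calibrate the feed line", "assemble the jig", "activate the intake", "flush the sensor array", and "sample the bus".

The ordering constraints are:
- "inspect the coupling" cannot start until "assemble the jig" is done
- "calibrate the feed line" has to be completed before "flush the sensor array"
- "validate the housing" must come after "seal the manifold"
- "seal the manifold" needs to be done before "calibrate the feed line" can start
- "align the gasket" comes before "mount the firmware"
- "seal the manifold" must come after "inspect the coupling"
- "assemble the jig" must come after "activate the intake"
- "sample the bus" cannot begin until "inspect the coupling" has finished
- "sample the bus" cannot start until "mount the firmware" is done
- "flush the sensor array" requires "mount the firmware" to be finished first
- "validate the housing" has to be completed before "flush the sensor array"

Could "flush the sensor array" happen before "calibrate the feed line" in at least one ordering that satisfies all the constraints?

There is a dependency chain "calibrate the feed line" → "flush the sensor array", so "flush the sensor array" always comes after "calibrate the feed line".
Hence "flush the sensor array" can never be scheduled before "calibrate the feed line".

No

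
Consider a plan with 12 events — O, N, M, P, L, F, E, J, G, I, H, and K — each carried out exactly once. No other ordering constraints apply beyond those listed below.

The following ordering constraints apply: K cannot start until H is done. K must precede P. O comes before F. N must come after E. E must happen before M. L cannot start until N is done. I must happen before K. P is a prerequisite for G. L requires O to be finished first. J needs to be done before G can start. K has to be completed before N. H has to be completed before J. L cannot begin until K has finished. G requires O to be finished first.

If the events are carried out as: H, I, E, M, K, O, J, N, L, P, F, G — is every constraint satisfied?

Yes

Checking each listed constraint against this order: for instance, O is in position 6 and G in position 12, so that constraint holds — and the remaining constraints check out the same way.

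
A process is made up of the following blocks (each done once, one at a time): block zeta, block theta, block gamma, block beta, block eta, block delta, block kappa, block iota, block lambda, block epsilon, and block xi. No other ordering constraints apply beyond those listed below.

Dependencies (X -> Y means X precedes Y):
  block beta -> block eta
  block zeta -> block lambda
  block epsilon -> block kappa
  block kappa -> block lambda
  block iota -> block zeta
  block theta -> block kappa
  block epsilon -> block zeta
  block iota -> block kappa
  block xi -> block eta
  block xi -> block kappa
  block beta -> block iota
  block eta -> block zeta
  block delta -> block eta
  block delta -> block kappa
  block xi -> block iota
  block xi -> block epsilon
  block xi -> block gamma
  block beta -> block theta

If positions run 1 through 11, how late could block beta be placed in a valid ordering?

Every block that must follow block beta has to come after it. Tracing all chains starting from block beta, those blocks are: block zeta, block theta, block eta, block kappa, block iota, block lambda — 6 in total.
So at least 6 blocks follow block beta, putting block beta no later than position 5. That position is achievable by scheduling everything else first.

5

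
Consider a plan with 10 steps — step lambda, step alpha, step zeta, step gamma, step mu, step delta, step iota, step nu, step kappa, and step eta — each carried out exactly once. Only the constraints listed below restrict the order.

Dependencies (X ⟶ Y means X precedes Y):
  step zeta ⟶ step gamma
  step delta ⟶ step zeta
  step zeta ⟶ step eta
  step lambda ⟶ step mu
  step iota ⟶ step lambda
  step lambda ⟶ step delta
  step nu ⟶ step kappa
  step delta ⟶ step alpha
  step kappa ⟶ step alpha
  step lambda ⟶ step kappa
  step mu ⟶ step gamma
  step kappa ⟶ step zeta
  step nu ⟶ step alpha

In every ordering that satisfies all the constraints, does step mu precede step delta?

Nothing in the constraints links step mu and step delta; they are unordered relative to each other.
So step mu can come before step delta or after — it is not forced.

No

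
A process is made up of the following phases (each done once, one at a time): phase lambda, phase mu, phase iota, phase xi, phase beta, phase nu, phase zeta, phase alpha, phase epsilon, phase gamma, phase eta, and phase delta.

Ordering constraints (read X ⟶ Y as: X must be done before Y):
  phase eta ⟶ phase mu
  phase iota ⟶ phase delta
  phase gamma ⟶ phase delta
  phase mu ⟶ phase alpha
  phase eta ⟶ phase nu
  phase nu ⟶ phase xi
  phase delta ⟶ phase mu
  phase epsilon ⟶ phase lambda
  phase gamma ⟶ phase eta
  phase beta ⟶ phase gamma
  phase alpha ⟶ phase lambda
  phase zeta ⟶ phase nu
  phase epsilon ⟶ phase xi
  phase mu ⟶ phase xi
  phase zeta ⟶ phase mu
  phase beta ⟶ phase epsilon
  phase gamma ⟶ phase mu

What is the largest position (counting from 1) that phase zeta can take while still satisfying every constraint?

Following every chain forward from phase zeta, the phases that must come later are phase lambda, phase mu, phase xi, phase nu, phase alpha — 5 of them.
With 5 mandatory successors out of 12 phases total, the latest slot for phase zeta is 12−5 = 7, and it's reachable by doing all non-successors before phase zeta.

7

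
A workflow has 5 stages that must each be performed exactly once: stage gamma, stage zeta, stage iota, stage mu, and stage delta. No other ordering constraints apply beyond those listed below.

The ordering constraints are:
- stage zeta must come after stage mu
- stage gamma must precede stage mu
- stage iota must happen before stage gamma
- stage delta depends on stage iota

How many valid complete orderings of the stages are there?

Only stage iota has no prerequisites, so it must go first.
Systematically extending each partial ordering one stage at a time and counting, there are 4 complete orderings.

4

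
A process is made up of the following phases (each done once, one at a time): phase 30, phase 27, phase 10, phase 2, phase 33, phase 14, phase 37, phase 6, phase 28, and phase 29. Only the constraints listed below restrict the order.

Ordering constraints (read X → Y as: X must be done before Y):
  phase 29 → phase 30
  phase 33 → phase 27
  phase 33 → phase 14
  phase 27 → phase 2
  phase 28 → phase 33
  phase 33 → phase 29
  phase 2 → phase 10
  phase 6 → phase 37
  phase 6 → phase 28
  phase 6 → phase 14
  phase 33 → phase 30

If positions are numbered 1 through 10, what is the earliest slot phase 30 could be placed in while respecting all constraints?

The phases that are forced before phase 30, directly or transitively, are phase 33, phase 6, phase 28, phase 29. That's 4 phases.
With 4 mandatory predecessors, the earliest phase 30 can sit is position 4+1 = 5, and placing just those 4 first achieves it.

5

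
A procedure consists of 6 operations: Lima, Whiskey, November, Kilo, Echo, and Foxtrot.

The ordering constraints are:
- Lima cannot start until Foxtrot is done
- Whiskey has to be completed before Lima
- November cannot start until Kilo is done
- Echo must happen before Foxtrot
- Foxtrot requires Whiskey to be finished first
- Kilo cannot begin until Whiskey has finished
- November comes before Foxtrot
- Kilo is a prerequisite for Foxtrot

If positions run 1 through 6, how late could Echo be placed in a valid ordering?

Following every chain forward from Echo, the operations that must come later are Lima, Foxtrot — 2 of them.
So at least 2 operations follow Echo, putting Echo no later than position 4. That position is achievable by scheduling everything else first.

4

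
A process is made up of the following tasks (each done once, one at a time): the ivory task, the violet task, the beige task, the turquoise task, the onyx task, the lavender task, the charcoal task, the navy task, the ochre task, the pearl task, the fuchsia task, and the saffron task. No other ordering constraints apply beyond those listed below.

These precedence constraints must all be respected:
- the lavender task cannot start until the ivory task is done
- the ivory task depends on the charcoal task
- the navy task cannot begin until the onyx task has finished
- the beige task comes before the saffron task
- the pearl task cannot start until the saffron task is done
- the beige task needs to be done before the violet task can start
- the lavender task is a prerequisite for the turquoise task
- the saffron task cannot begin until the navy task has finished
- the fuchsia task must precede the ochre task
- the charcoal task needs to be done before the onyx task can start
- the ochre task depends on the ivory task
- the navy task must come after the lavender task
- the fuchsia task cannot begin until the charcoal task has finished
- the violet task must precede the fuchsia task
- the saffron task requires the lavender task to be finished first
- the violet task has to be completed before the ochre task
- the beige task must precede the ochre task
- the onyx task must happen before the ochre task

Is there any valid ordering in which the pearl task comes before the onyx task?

The constraints give a chain the onyx task → the navy task → the saffron task → the pearl task, which forces the onyx task before the pearl task.
Hence the pearl task can never be scheduled before the onyx task.

No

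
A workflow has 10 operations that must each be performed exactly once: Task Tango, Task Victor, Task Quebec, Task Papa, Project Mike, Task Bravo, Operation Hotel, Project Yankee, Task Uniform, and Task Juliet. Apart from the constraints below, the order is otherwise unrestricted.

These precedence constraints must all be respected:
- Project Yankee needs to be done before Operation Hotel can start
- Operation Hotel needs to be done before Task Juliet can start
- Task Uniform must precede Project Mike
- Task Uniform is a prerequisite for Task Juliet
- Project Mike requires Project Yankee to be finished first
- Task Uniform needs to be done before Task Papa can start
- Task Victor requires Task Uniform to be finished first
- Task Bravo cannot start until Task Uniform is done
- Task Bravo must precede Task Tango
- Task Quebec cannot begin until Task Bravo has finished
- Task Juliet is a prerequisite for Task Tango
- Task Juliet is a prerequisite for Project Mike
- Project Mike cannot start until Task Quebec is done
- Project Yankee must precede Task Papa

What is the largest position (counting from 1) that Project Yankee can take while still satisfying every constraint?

5

Following every chain forward from Project Yankee, the operations that must come later are Task Tango, Task Papa, Project Mike, Operation Hotel, Task Juliet — 5 of them.
So at least 5 operations follow Project Yankee, putting Project Yankee no later than position 5. That position is achievable by scheduling everything else first.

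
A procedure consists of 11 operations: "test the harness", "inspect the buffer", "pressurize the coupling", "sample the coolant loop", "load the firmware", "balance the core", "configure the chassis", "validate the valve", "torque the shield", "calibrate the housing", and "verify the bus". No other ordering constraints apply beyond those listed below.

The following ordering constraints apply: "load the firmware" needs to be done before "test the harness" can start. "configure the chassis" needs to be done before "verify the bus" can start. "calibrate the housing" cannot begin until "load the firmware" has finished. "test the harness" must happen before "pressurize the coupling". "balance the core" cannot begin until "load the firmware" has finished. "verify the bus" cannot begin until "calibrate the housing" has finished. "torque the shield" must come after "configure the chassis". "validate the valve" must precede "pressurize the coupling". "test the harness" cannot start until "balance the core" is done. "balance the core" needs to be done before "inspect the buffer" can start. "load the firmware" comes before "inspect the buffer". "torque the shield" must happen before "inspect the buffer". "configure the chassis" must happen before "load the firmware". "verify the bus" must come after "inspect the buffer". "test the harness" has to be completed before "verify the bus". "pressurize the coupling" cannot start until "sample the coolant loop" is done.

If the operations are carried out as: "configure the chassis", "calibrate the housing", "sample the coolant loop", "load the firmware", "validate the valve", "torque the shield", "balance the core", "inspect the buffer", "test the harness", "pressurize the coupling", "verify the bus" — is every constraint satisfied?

In the proposed order, "calibrate the housing" appears before "load the firmware".
But one of the constraints requires "load the firmware" before "calibrate the housing", so this ordering violates it.

No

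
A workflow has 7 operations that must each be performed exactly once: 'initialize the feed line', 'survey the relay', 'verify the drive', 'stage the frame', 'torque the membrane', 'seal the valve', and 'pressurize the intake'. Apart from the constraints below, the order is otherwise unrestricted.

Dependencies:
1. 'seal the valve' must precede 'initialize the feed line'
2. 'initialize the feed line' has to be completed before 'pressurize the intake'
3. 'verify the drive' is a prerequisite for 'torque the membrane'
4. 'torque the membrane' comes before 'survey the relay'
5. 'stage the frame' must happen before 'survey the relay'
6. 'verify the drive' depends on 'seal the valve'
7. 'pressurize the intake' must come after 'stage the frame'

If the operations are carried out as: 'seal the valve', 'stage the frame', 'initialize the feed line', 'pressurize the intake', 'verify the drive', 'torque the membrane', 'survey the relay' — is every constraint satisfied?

Going through the constraints one by one, each required predecessor appears earlier in the sequence than its dependent — e.g. 'stage the frame' (position 2) is before 'survey the relay' (position 7), as required.

Yes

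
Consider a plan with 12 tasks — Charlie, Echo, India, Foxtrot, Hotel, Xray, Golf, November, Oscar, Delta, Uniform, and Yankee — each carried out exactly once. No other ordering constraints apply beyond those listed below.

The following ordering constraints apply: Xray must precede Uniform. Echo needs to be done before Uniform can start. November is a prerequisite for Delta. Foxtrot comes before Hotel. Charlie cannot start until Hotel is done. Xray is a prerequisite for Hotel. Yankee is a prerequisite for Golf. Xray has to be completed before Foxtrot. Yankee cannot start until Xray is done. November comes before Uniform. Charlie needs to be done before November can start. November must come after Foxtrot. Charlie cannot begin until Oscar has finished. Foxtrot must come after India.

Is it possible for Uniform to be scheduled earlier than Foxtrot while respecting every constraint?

Following Foxtrot → November → Uniform, Foxtrot must precede Uniform in every valid ordering.
Hence Uniform can never be scheduled before Foxtrot.

No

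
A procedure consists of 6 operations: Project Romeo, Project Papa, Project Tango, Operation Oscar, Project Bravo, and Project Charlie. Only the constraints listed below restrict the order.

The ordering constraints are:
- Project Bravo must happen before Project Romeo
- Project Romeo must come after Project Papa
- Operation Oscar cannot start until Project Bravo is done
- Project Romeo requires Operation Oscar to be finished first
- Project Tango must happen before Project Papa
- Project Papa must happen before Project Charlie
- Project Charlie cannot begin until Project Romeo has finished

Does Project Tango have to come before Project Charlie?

Yes

Following the dependencies: Project Tango → Project Papa → Project Charlie.
So Project Tango must precede Project Charlie in any valid ordering.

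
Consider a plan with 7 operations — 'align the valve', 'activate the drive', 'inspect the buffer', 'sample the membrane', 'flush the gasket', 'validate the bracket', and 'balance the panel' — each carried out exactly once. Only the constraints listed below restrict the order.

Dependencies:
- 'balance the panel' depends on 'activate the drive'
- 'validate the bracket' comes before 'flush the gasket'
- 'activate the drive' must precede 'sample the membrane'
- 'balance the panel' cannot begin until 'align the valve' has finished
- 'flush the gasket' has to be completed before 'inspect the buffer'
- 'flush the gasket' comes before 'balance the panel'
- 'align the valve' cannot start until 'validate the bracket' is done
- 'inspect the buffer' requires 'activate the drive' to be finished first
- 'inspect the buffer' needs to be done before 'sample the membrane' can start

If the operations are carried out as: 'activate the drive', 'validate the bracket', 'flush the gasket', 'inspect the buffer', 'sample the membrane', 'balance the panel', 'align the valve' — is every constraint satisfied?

No

The sequence places 'balance the panel' ahead of 'align the valve'.
Since 'align the valve' is required before 'balance the panel', the ordering is invalid.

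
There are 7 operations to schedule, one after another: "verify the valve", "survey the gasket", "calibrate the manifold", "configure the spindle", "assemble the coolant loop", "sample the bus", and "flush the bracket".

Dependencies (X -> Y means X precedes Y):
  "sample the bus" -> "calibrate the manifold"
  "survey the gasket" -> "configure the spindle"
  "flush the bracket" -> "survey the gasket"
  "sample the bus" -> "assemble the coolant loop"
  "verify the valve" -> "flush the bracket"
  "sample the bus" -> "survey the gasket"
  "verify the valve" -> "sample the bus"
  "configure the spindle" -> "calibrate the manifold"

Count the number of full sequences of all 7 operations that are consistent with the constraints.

9

Only "verify the valve" has no prerequisites, so it must go first.
Enumerating by repeatedly choosing an available operation (one whose prerequisites are all placed) gives 9 distinct complete orderings.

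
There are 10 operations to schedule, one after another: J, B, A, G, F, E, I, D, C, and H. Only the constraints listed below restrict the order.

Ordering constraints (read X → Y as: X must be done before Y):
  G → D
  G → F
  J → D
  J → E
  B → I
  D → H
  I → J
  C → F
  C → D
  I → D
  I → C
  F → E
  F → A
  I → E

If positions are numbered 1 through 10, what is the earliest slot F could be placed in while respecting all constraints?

5

Every operation that must precede F has to come before it. Tracing all chains that end at F, those operations are: B, G, I, C — 4 in total.
With 4 mandatory predecessors, the earliest F can sit is position 4+1 = 5, and placing just those 4 first achieves it.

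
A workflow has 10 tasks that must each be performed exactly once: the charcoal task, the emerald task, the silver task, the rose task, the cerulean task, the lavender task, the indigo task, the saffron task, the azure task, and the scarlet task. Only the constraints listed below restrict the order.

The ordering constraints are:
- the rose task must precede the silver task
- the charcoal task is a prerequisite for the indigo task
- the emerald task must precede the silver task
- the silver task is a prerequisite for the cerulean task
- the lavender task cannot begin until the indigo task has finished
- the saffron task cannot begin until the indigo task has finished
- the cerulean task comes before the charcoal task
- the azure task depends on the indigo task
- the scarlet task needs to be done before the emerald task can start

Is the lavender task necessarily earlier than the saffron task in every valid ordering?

The lavender task and the saffron task are not related by any chain of constraints.
A valid ordering placing the saffron task before the lavender task exists, so the answer is no.

No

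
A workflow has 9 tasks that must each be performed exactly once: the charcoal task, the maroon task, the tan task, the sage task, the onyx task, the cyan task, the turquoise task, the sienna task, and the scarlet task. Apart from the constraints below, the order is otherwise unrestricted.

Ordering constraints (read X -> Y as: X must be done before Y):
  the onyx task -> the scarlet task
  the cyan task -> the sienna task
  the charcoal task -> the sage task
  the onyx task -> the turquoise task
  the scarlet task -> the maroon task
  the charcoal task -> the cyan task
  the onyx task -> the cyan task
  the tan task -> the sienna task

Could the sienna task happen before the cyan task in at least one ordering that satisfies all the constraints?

The constraints give a chain the cyan task → the sienna task, which forces the cyan task before the sienna task.
Hence the sienna task can never be scheduled before the cyan task.

No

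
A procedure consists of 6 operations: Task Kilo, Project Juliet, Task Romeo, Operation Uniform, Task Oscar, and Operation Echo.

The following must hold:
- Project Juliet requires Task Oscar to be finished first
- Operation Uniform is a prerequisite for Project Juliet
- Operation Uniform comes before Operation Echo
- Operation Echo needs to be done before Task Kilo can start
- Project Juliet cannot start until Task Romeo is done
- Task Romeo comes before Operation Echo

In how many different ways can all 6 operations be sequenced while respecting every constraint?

The operations with no prerequisites are Task Romeo, Operation Uniform, Task Oscar; any of them can be placed first.
Enumerating by repeatedly choosing an available operation (one whose prerequisites are all placed) gives 24 distinct complete orderings.

24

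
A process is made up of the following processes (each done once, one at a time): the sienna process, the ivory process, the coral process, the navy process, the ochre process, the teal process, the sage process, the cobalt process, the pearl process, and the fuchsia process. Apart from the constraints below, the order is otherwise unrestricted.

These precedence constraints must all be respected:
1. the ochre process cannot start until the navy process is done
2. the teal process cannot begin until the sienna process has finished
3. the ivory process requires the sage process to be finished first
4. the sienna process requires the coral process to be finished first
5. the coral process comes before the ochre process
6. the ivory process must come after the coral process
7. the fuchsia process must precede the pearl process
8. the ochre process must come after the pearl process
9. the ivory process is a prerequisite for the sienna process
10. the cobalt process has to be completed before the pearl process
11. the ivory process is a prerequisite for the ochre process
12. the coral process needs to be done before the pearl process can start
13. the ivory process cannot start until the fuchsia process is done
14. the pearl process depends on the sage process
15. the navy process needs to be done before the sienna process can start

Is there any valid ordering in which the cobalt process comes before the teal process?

Yes

No chain of constraints runs from the teal process to the cobalt process, so the teal process is not required to come first.
That means at least one valid schedule has the cobalt process before the teal process.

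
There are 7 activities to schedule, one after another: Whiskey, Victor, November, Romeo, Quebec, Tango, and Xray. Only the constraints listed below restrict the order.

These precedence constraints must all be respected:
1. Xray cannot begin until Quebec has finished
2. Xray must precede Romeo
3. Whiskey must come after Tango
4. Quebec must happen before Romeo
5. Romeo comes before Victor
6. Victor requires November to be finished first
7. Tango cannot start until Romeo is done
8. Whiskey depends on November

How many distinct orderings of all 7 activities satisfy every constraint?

14

2 activities have no prerequisites (November, Quebec), so any of them could come first.
Counting all ways to extend the partial order to a total order gives 14.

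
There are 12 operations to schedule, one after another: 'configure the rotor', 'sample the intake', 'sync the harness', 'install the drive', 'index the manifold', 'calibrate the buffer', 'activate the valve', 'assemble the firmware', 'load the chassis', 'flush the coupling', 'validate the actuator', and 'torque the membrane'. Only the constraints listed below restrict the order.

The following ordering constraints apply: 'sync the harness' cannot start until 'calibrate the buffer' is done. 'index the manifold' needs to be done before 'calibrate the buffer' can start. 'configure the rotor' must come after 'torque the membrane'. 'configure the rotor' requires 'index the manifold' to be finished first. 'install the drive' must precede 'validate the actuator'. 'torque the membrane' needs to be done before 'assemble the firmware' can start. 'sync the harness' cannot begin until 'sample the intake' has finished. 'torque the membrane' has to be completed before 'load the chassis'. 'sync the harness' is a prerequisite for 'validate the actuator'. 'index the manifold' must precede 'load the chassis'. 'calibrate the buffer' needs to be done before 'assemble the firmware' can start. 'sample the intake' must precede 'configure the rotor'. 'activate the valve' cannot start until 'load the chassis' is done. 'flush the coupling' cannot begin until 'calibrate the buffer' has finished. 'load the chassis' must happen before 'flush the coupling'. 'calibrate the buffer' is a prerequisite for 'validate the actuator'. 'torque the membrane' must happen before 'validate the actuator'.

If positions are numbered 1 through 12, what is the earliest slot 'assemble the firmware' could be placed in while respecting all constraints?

4

Every operation that must precede 'assemble the firmware' has to come before it. Tracing all chains that end at 'assemble the firmware', those operations are: 'index the manifold', 'calibrate the buffer', 'torque the membrane' — 3 in total.
So at minimum 3 operations come before 'assemble the firmware', putting 'assemble the firmware' no earlier than position 4. That position is achievable by scheduling exactly those predecessors first.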